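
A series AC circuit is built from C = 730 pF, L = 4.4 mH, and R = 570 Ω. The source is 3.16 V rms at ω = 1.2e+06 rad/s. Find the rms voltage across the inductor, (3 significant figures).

3.99 V

X_L = ωL = 5280 Ω
X_C = 1/(ωC) = 1140 Ω
Net reactance X = X_L − X_C = 4140 Ω
Z = 570 + j4140 Ω
|Z| = √(570² + 4140²) = 4180 Ω
I = V/|Z| = 756 μA
V_L = I·|Z_L| = 0.000756 × 5280 = 3.99 V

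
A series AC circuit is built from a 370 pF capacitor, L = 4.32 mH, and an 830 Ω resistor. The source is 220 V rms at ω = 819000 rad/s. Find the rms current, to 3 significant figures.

X_L = ωL = 3540 Ω
X_C = 1/(ωC) = 3300 Ω
Net reactance X = X_L − X_C = 238 Ω
Z = 830 + j238 Ω
|Z| = √(830² + 238²) = 863 Ω
I = V/|Z| = 220/863 = 255 mA

255 mA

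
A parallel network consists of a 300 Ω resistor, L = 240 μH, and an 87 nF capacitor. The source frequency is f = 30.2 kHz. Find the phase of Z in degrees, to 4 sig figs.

ω = 2πf = 189800 rad/s
X_L = ωL = 45.54 Ω
X_C = 1/(ωC) = 60.58 Ω
Parallel: admittances add. Y = 1/R + 1/(jωL) + jωC
Y = (0.003333 − j0.005450) S
|Y| = 0.006389 S → |Z| = 1/|Y| = 156.5 Ω, ∠Z = −∠Y = 58.55°

58.55°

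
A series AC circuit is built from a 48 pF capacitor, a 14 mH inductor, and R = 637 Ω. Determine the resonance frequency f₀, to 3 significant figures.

ω₀ = 1/√(LC) = 1/√(0.014 × 4.8e-11) = 1.22e+06 rad/s
f₀ = ω₀/(2π) = 194 kHz

194 kHz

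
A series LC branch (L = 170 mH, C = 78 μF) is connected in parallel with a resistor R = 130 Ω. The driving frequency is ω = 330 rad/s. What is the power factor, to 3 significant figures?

X_L = ωL = 56.1 Ω
X_C = 1/(ωC) = 38.9 Ω
Branch 1: Z₁ = R = 130 Ω
Branch 2 (series LC): Z₂ = j(X_L − X_C) = j17.2 Ω
Parallel: Z = Z₁Z₂/(Z₁+Z₂), |Z| = 17.1 Ω, ∠Z = 82.4°
cos φ = cos(82.4°) = 0.132

0.132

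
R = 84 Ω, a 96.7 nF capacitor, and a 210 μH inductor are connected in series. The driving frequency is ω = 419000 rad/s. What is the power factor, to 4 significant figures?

0.7986

X_L = ωL = 87.99 Ω
X_C = 1/(ωC) = 24.68 Ω
Net reactance X = X_L − X_C = 63.31 Ω
Z = 84.00 + j63.31 Ω
|Z| = √(84.00² + 63.31²) = 105.2 Ω
∠Z = arctan(63.31/84.00) = 37.00°
cos φ = cos(37.00°) = 0.7986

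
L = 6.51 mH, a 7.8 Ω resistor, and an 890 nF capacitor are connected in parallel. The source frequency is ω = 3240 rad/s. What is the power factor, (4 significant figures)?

0.9446

X_L = ωL = 21.09 Ω
X_C = 1/(ωC) = 346.8 Ω
Parallel: admittances add. Y = 1/R + 1/(jωL) + jωC
Y = (0.1282 − j0.04453) S
|Y| = 0.1357 S → |Z| = 1/|Y| = 7.368 Ω, ∠Z = −∠Y = 19.15°
cos φ = cos(19.15°) = 0.9446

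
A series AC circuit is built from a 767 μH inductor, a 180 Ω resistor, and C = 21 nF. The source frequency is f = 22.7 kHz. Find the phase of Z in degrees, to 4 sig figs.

ω = 2πf = 142600 rad/s
X_L = ωL = 109.4 Ω
X_C = 1/(ωC) = 333.9 Ω
Net reactance X = X_L − X_C = -224.5 Ω
Z = 180.0 − j224.5 Ω
|Z| = √(180.0² + 224.5²) = 287.7 Ω
∠Z = arctan(-224.5/180.0) = -51.27°

-51.27°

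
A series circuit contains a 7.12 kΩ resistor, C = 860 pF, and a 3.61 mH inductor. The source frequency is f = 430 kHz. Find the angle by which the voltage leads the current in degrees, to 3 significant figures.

ω = 2πf = 2.702e+06 rad/s
X_L = ωL = 9750 Ω
X_C = 1/(ωC) = 430 Ω
Net reactance X = X_L − X_C = 9320 Ω
Z = 7120 + j9320 Ω
|Z| = √(7120² + 9320²) = 11700 Ω
∠Z = arctan(9320/7120) = 52.6°

52.6°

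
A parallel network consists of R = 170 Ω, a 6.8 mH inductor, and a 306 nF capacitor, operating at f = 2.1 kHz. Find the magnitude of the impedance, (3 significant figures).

108 Ω

ω = 2πf = 13190 rad/s
X_L = ωL = 89.7 Ω
X_C = 1/(ωC) = 248 Ω
Parallel: admittances add. Y = 1/R + 1/(jωL) + jωC
Y = (0.00588 − j0.00711) S
|Y| = 0.00923 S → |Z| = 1/|Y| = 108 Ω, ∠Z = −∠Y = 50.4°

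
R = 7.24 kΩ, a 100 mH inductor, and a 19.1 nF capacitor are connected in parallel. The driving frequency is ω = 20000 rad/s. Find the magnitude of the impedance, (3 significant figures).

5500 Ω

X_L = ωL = 2000 Ω
X_C = 1/(ωC) = 2620 Ω
Parallel: admittances add. Y = 1/R + 1/(jωL) + jωC
Y = (0.000138 − j0.000118) S
|Y| = 0.000182 S → |Z| = 1/|Y| = 5500 Ω, ∠Z = −∠Y = 40.5°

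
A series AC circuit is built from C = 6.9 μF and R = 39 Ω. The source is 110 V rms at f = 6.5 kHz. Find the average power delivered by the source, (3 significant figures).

308 W

ω = 2πf = 40840 rad/s
X_C = 1/(ωC) = 3.55 Ω
Z = 39.0 − j3.55 Ω
|Z| = √(39.0² + 3.55²) = 39.2 Ω
∠Z = arctan(-3.55/39.0) = -5.20°
I = V/|Z| = 2.81 A
P = VI cos φ = 110 × 2.81 × cos(-5.20°) = 308 W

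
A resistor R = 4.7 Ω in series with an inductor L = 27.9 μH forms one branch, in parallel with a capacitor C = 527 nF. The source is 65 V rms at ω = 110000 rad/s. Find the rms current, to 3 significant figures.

X_L = ωL = 3.07 Ω
X_C = 1/(ωC) = 17.3 Ω
Branch 1 (R+jX_L): Z₁ = 4.70 + j3.07 Ω, |Z₁| = 5.61 Ω
Branch 2 (−jX_C): Z₂ = −j17.3 Ω
Parallel: Z = Z₁Z₂/(Z₁+Z₂), |Z| = 6.48 Ω, ∠Z = 14.8°
I = V/|Z| = 65/6.48 = 10.0 A

10.0 A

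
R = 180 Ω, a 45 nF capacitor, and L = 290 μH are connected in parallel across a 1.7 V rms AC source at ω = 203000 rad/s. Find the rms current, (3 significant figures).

X_L = ωL = 58.9 Ω
X_C = 1/(ωC) = 109 Ω
Parallel: admittances add. Y = 1/R + 1/(jωL) + jωC
Y = (0.00556 − j0.00785) S
|Y| = 0.00962 S → |Z| = 1/|Y| = 104 Ω, ∠Z = −∠Y = 54.7°
I = V/|Z| = 1.7/104 = 16.4 mA

16.4 mA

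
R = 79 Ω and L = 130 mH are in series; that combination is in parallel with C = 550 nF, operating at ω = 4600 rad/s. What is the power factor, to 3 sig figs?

0.238

X_L = ωL = 598 Ω
X_C = 1/(ωC) = 395 Ω
Branch 1 (R+jX_L): Z₁ = 79.0 + j598 Ω, |Z₁| = 603 Ω
Branch 2 (−jX_C): Z₂ = −j395 Ω
Parallel: Z = Z₁Z₂/(Z₁+Z₂), |Z| = 1100 Ω, ∠Z = -76.2°
cos φ = cos(-76.2°) = 0.238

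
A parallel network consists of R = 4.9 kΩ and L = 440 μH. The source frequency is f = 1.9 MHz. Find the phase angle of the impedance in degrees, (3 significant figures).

43.0°

ω = 2πf = 1.194e+07 rad/s
X_L = ωL = 5250 Ω
Parallel: admittances add. Y = 1/R + 1/(jωL)
Y = (0.000204 − j0.000190) S
|Y| = 0.000279 S → |Z| = 1/|Y| = 3580 Ω, ∠Z = −∠Y = 43.0°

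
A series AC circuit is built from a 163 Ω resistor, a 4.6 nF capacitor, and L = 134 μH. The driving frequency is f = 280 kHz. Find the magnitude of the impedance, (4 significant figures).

ω = 2πf = 1.759e+06 rad/s
X_L = ωL = 235.7 Ω
X_C = 1/(ωC) = 123.6 Ω
Net reactance X = X_L − X_C = 112.2 Ω
Z = 163.0 + j112.2 Ω
|Z| = √(163.0² + 112.2²) = 197.9 Ω

197.9 Ω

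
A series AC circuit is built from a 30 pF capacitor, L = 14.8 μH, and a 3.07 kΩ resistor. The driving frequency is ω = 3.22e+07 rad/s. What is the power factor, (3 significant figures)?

X_L = ωL = 477 Ω
X_C = 1/(ωC) = 1040 Ω
Net reactance X = X_L − X_C = -559 Ω
Z = 3070 − j559 Ω
|Z| = √(3070² + 559²) = 3120 Ω
∠Z = arctan(-559/3070) = -10.3°
cos φ = cos(-10.3°) = 0.984

0.984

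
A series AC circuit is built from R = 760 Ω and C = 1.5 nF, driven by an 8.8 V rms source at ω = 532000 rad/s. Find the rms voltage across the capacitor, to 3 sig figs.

7.52 V

X_C = 1/(ωC) = 1250 Ω
Z = 760 − j1250 Ω
|Z| = √(760² + 1250²) = 1470 Ω
I = V/|Z| = 6.00 mA
V_C = I·|Z_C| = 0.00600 × 1250 = 7.52 V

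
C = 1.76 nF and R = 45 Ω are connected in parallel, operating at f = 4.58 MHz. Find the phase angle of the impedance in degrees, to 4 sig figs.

-66.31°

ω = 2πf = 2.878e+07 rad/s
X_C = 1/(ωC) = 19.74 Ω
Parallel: admittances add. Y = 1/R + jωC
Y = (0.02222 + j0.05065) S
|Y| = 0.05531 S → |Z| = 1/|Y| = 18.08 Ω, ∠Z = −∠Y = -66.31°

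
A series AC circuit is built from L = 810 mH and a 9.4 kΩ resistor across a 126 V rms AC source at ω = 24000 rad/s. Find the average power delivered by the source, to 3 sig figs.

320 mW

X_L = ωL = 19400 Ω
Z = 9400 + j19400 Ω
|Z| = √(9400² + 19400²) = 21600 Ω
∠Z = arctan(19400/9400) = 64.2°
I = V/|Z| = 5.84 mA
P = VI cos φ = 126 × 0.00584 × cos(64.2°) = 320 mW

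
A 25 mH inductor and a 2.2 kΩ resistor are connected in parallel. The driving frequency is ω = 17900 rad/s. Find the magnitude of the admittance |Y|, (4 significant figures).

X_L = ωL = 447.5 Ω
Parallel: admittances add. Y = 1/R + 1/(jωL)
Y = (0.0004545 − j0.002235) S
|Y| = 0.002280 S → |Z| = 1/|Y| = 438.5 Ω, ∠Z = −∠Y = 78.50°

2.280 mS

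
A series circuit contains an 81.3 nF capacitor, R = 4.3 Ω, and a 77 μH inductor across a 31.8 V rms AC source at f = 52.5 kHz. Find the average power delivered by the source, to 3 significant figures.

27.2 W

ω = 2πf = 329900 rad/s
X_L = ωL = 25.4 Ω
X_C = 1/(ωC) = 37.3 Ω
Net reactance X = X_L − X_C = -11.9 Ω
Z = 4.30 − j11.9 Ω
|Z| = √(4.30² + 11.9²) = 12.6 Ω
∠Z = arctan(-11.9/4.30) = -70.1°
I = V/|Z| = 2.52 A
P = VI cos φ = 31.8 × 2.52 × cos(-70.1°) = 27.2 W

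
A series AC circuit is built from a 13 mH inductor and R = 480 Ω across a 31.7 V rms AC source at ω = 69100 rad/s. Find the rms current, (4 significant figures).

X_L = ωL = 898.3 Ω
Z = 480.0 + j898.3 Ω
|Z| = √(480.0² + 898.3²) = 1019 Ω
I = V/|Z| = 31.7/1019 = 31.12 mA

31.12 mA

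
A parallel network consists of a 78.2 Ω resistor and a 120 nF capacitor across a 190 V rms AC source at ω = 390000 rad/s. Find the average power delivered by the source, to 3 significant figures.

X_C = 1/(ωC) = 21.4 Ω
Parallel: admittances add. Y = 1/R + jωC
Y = (0.0128 + j0.0468) S
|Y| = 0.0485 S → |Z| = 1/|Y| = 20.6 Ω, ∠Z = −∠Y = -74.7°
I = V/|Z| = 9.22 A
P = VI cos φ = 190 × 9.22 × cos(-74.7°) = 462 W

462 W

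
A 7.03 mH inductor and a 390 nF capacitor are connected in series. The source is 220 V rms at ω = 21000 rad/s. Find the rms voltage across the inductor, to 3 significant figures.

X_L = ωL = 148 Ω
X_C = 1/(ωC) = 122 Ω
Net reactance X = X_L − X_C = 25.5 Ω
Z = j25.5 Ω
|Z| = √(0² + 25.5²) = 25.5 Ω
I = V/|Z| = 8.62 A
V_L = I·|Z_L| = 8.62 × 148 = 1270 V

1270 V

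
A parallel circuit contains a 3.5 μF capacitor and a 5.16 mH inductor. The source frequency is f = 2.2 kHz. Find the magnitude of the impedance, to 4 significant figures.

ω = 2πf = 13820 rad/s
X_L = ωL = 71.33 Ω
X_C = 1/(ωC) = 20.67 Ω
Parallel: admittances add. Y = 1/(jωL) + jωC
Y = (0 + j0.03436) S
|Y| = 0.03436 S → |Z| = 1/|Y| = 29.10 Ω, ∠Z = −∠Y = -90.00°

29.10 Ω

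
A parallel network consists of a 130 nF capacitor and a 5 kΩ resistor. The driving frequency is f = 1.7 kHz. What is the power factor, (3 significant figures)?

0.143

ω = 2πf = 10680 rad/s
X_C = 1/(ωC) = 720 Ω
Parallel: admittances add. Y = 1/R + jωC
Y = (0.000200 + j0.00139) S
|Y| = 0.00140 S → |Z| = 1/|Y| = 713 Ω, ∠Z = −∠Y = -81.8°
cos φ = cos(-81.8°) = 0.143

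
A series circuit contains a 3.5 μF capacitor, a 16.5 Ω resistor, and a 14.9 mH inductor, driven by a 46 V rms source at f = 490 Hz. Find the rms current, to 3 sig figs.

925 mA

ω = 2πf = 3079 rad/s
X_L = ωL = 45.9 Ω
X_C = 1/(ωC) = 92.8 Ω
Net reactance X = X_L − X_C = -46.9 Ω
Z = 16.5 − j46.9 Ω
|Z| = √(16.5² + 46.9²) = 49.7 Ω
I = V/|Z| = 46/49.7 = 925 mA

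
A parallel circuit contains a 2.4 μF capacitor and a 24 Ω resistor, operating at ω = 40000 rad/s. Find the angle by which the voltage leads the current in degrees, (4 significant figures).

X_C = 1/(ωC) = 10.42 Ω
Parallel: admittances add. Y = 1/R + jωC
Y = (0.04167 + j0.09600) S
|Y| = 0.1047 S → |Z| = 1/|Y| = 9.555 Ω, ∠Z = −∠Y = -66.54°

-66.54°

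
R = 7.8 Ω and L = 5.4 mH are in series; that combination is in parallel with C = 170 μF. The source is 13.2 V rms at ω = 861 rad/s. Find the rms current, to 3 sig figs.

1.72 A

X_L = ωL = 4.65 Ω
X_C = 1/(ωC) = 6.83 Ω
Branch 1 (R+jX_L): Z₁ = 7.80 + j4.65 Ω, |Z₁| = 9.08 Ω
Branch 2 (−jX_C): Z₂ = −j6.83 Ω
Parallel: Z = Z₁Z₂/(Z₁+Z₂), |Z| = 7.66 Ω, ∠Z = -43.6°
I = V/|Z| = 13.2/7.66 = 1.72 A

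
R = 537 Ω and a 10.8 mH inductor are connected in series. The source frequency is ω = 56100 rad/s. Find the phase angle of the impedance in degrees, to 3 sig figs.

48.4°

X_L = ωL = 606 Ω
Z = 537 + j606 Ω
|Z| = √(537² + 606²) = 810 Ω
∠Z = arctan(606/537) = 48.4°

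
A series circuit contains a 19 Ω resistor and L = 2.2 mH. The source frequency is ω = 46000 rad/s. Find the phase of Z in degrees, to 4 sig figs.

79.37°

X_L = ωL = 101.2 Ω
Z = 19.00 + j101.2 Ω
|Z| = √(19.00² + 101.2²) = 103.0 Ω
∠Z = arctan(101.2/19.00) = 79.37°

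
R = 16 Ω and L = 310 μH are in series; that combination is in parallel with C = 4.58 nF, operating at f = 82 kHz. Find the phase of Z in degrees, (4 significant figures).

ω = 2πf = 515200 rad/s
X_L = ωL = 159.7 Ω
X_C = 1/(ωC) = 423.8 Ω
Branch 1 (R+jX_L): Z₁ = 16.00 + j159.7 Ω, |Z₁| = 160.5 Ω
Branch 2 (−jX_C): Z₂ = −j423.8 Ω
Parallel: Z = Z₁Z₂/(Z₁+Z₂), |Z| = 257.1 Ω, ∠Z = 80.81°

80.81°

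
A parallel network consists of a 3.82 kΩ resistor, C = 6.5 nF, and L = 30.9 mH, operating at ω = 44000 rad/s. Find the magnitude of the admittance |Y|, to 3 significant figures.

X_L = ωL = 1360 Ω
X_C = 1/(ωC) = 3500 Ω
Parallel: admittances add. Y = 1/R + 1/(jωL) + jωC
Y = (0.000262 − j0.000450) S
|Y| = 0.000520 S → |Z| = 1/|Y| = 1920 Ω, ∠Z = −∠Y = 59.8°

520 μS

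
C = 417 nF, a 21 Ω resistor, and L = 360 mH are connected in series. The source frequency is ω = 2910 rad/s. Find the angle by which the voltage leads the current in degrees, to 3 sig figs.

X_L = ωL = 1050 Ω
X_C = 1/(ωC) = 824 Ω
Net reactance X = X_L − X_C = 224 Ω
Z = 21.0 + j224 Ω
|Z| = √(21.0² + 224²) = 225 Ω
∠Z = arctan(224/21.0) = 84.6°

84.6°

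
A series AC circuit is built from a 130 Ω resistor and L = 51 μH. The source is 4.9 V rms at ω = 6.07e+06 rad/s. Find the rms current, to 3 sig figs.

X_L = ωL = 310 Ω
Z = 130 + j310 Ω
|Z| = √(130² + 310²) = 336 Ω
I = V/|Z| = 4.9/336 = 14.6 mA

14.6 mA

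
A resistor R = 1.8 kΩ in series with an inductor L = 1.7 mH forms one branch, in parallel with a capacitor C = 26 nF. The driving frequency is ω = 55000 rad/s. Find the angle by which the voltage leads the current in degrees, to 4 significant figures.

X_L = ωL = 93.50 Ω
X_C = 1/(ωC) = 699.3 Ω
Branch 1 (R+jX_L): Z₁ = 1800 + j93.50 Ω, |Z₁| = 1802 Ω
Branch 2 (−jX_C): Z₂ = −j699.3 Ω
Parallel: Z = Z₁Z₂/(Z₁+Z₂), |Z| = 663.7 Ω, ∠Z = -68.43°

-68.43°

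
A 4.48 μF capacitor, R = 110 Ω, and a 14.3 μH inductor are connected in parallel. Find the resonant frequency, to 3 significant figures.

ω₀ = 1/√(LC) = 1/√(1.43e-05 × 4.48e-06) = 124900 rad/s
f₀ = ω₀/(2π) = 19.9 kHz

19.9 kHz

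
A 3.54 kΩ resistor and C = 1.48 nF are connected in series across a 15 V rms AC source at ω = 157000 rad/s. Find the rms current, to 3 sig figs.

X_C = 1/(ωC) = 4300 Ω
Z = 3540 − j4300 Ω
|Z| = √(3540² + 4300²) = 5570 Ω
I = V/|Z| = 15/5570 = 2.69 mA

2.69 mA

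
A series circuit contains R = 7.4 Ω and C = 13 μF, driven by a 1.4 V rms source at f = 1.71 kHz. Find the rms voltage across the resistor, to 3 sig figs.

1.01 V

ω = 2πf = 10740 rad/s
X_C = 1/(ωC) = 7.16 Ω
Z = 7.40 − j7.16 Ω
|Z| = √(7.40² + 7.16²) = 10.3 Ω
I = V/|Z| = 136 mA
V_R = I·|Z_R| = 0.136 × 7.40 = 1.01 V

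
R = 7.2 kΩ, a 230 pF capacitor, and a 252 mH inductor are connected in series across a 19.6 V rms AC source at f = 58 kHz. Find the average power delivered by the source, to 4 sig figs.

ω = 2πf = 364400 rad/s
X_L = ωL = 91840 Ω
X_C = 1/(ωC) = 11930 Ω
Net reactance X = X_L − X_C = 79900 Ω
Z = 7200 + j79900 Ω
|Z| = √(7200² + 79900²) = 80230 Ω
∠Z = arctan(79900/7200) = 84.85°
I = V/|Z| = 244.3 μA
P = VI cos φ = 19.6 × 0.0002443 × cos(84.85°) = 429.7 μW

429.7 μW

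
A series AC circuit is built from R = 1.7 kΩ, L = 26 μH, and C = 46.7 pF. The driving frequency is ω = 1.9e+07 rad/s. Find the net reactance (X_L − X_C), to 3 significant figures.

X_L = ωL = 494 Ω
X_C = 1/(ωC) = 1130 Ω
X = 494 − 1130 = -633 Ω

-633 Ω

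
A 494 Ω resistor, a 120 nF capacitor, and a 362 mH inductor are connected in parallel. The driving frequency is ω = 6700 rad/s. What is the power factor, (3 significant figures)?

0.982

X_L = ωL = 2430 Ω
X_C = 1/(ωC) = 1240 Ω
Parallel: admittances add. Y = 1/R + 1/(jωL) + jωC
Y = (0.00202 + j0.000392) S
|Y| = 0.00206 S → |Z| = 1/|Y| = 485 Ω, ∠Z = −∠Y = -11.0°
cos φ = cos(-11.0°) = 0.982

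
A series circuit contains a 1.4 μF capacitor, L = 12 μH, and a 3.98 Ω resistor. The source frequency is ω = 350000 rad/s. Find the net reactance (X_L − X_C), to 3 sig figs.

X_L = ωL = 4.20 Ω
X_C = 1/(ωC) = 2.04 Ω
X = 4.20 − 2.04 = 2.16 Ω

2.16 Ω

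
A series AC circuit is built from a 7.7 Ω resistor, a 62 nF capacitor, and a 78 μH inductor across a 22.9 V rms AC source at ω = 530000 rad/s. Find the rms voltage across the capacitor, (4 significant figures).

52.19 V

X_L = ωL = 41.34 Ω
X_C = 1/(ωC) = 30.43 Ω
Net reactance X = X_L − X_C = 10.91 Ω
Z = 7.700 + j10.91 Ω
|Z| = √(7.700² + 10.91²) = 13.35 Ω
I = V/|Z| = 1.715 A
V_C = I·|Z_C| = 1.715 × 30.43 = 52.19 V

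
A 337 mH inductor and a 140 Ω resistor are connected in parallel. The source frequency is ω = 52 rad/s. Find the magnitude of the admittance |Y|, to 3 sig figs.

X_L = ωL = 17.5 Ω
Parallel: admittances add. Y = 1/R + 1/(jωL)
Y = (0.00714 − j0.0571) S
|Y| = 0.0575 S → |Z| = 1/|Y| = 17.4 Ω, ∠Z = −∠Y = 82.9°

57.5 mS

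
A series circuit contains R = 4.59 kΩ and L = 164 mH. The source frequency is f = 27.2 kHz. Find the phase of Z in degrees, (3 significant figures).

80.7°

ω = 2πf = 170900 rad/s
X_L = ωL = 28000 Ω
Z = 4590 + j28000 Ω
|Z| = √(4590² + 28000²) = 28400 Ω
∠Z = arctan(28000/4590) = 80.7°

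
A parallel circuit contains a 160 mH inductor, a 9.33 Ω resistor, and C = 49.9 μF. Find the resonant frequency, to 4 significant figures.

56.33 Hz

ω₀ = 1/√(LC) = 1/√(0.16 × 4.99e-05) = 353.9 rad/s
f₀ = ω₀/(2π) = 56.33 Hz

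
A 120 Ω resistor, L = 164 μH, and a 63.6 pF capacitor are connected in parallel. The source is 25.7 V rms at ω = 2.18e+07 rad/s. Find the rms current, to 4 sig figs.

X_L = ωL = 3575 Ω
X_C = 1/(ωC) = 721.3 Ω
Parallel: admittances add. Y = 1/R + 1/(jωL) + jωC
Y = (0.008333 + j0.001107) S
|Y| = 0.008407 S → |Z| = 1/|Y| = 119.0 Ω, ∠Z = −∠Y = -7.565°
I = V/|Z| = 25.7/119.0 = 216.0 mA

216.0 mA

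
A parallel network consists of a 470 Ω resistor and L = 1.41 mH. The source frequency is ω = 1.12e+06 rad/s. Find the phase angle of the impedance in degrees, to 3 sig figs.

16.6°

X_L = ωL = 1580 Ω
Parallel: admittances add. Y = 1/R + 1/(jωL)
Y = (0.00213 − j0.000633) S
|Y| = 0.00222 S → |Z| = 1/|Y| = 450 Ω, ∠Z = −∠Y = 16.6°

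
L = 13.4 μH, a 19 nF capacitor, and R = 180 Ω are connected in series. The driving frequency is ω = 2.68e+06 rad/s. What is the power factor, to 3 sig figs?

0.996

X_L = ωL = 35.9 Ω
X_C = 1/(ωC) = 19.6 Ω
Net reactance X = X_L − X_C = 16.3 Ω
Z = 180 + j16.3 Ω
|Z| = √(180² + 16.3²) = 181 Ω
∠Z = arctan(16.3/180) = 5.17°
cos φ = cos(5.17°) = 0.996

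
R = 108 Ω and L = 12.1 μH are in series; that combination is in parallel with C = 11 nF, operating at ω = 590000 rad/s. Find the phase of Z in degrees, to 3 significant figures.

X_L = ωL = 7.14 Ω
X_C = 1/(ωC) = 154 Ω
Branch 1 (R+jX_L): Z₁ = 108 + j7.14 Ω, |Z₁| = 108 Ω
Branch 2 (−jX_C): Z₂ = −j154 Ω
Parallel: Z = Z₁Z₂/(Z₁+Z₂), |Z| = 91.5 Ω, ∠Z = -32.5°

-32.5°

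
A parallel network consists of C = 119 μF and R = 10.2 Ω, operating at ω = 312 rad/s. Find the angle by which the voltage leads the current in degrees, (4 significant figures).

X_C = 1/(ωC) = 26.93 Ω
Parallel: admittances add. Y = 1/R + jωC
Y = (0.09804 + j0.03713) S
|Y| = 0.1048 S → |Z| = 1/|Y| = 9.539 Ω, ∠Z = −∠Y = -20.74°

-20.74°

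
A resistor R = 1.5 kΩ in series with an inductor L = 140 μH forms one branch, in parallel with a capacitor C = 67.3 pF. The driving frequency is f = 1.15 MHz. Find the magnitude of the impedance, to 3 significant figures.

ω = 2πf = 7.226e+06 rad/s
X_L = ωL = 1010 Ω
X_C = 1/(ωC) = 2060 Ω
Branch 1 (R+jX_L): Z₁ = 1500 + j1010 Ω, |Z₁| = 1810 Ω
Branch 2 (−jX_C): Z₂ = −j2060 Ω
Parallel: Z = Z₁Z₂/(Z₁+Z₂), |Z| = 2040 Ω, ∠Z = -21.1°

2040 Ω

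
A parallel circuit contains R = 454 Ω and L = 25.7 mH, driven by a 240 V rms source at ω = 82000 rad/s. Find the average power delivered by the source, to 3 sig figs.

X_L = ωL = 2110 Ω
Parallel: admittances add. Y = 1/R + 1/(jωL)
Y = (0.00220 − j0.000475) S
|Y| = 0.00225 S → |Z| = 1/|Y| = 444 Ω, ∠Z = −∠Y = 12.2°
I = V/|Z| = 541 mA
P = VI cos φ = 240 × 0.541 × cos(12.2°) = 127 W

127 W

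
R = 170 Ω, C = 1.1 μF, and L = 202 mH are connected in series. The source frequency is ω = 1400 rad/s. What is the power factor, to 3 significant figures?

0.421

X_L = ωL = 283 Ω
X_C = 1/(ωC) = 649 Ω
Net reactance X = X_L − X_C = -367 Ω
Z = 170 − j367 Ω
|Z| = √(170² + 367²) = 404 Ω
∠Z = arctan(-367/170) = -65.1°
cos φ = cos(-65.1°) = 0.421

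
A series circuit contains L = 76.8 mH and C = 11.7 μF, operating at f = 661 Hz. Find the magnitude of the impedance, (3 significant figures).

ω = 2πf = 4153 rad/s
X_L = ωL = 319 Ω
X_C = 1/(ωC) = 20.6 Ω
Net reactance X = X_L − X_C = 298 Ω
Z = j298 Ω
|Z| = √(0² + 298²) = 298 Ω

298 Ω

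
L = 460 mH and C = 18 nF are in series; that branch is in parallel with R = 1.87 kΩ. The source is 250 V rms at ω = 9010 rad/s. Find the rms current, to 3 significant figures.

182 mA

X_L = ωL = 4140 Ω
X_C = 1/(ωC) = 6170 Ω
Branch 1: Z₁ = R = 1870 Ω
Branch 2 (series LC): Z₂ = j(X_L − X_C) = −j2020 Ω
Parallel: Z = Z₁Z₂/(Z₁+Z₂), |Z| = 1370 Ω, ∠Z = -42.8°
I = V/|Z| = 250/1370 = 182 mA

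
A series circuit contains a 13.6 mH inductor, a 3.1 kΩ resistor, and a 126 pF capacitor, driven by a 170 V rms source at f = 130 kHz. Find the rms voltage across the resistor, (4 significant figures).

ω = 2πf = 816800 rad/s
X_L = ωL = 11110 Ω
X_C = 1/(ωC) = 9716 Ω
Net reactance X = X_L − X_C = 1392 Ω
Z = 3100 + j1392 Ω
|Z| = √(3100² + 1392²) = 3398 Ω
I = V/|Z| = 50.03 mA
V_R = I·|Z_R| = 0.05003 × 3100 = 155.1 V

155.1 V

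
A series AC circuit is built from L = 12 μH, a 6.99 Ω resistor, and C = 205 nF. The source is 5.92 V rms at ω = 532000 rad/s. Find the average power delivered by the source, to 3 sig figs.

4.33 W

X_L = ωL = 6.38 Ω
X_C = 1/(ωC) = 9.17 Ω
Net reactance X = X_L − X_C = -2.79 Ω
Z = 6.99 − j2.79 Ω
|Z| = √(6.99² + 2.79²) = 7.52 Ω
∠Z = arctan(-2.79/6.99) = -21.7°
I = V/|Z| = 787 mA
P = VI cos φ = 5.92 × 0.787 × cos(-21.7°) = 4.33 W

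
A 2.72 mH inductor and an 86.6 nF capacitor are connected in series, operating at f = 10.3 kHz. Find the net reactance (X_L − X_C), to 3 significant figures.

-2.40 Ω

ω = 2πf = 64720 rad/s
X_L = ωL = 176 Ω
X_C = 1/(ωC) = 178 Ω
X = 176 − 178 = -2.40 Ω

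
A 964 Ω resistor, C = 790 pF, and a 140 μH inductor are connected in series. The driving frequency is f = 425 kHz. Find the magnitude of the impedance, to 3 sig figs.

969 Ω

ω = 2πf = 2.67e+06 rad/s
X_L = ωL = 374 Ω
X_C = 1/(ωC) = 474 Ω
Net reactance X = X_L − X_C = -100 Ω
Z = 964 − j100 Ω
|Z| = √(964² + 100²) = 969 Ω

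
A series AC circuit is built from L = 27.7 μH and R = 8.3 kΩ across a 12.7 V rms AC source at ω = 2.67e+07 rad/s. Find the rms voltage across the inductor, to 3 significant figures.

X_L = ωL = 740 Ω
Z = 8300 + j740 Ω
|Z| = √(8300² + 740²) = 8330 Ω
I = V/|Z| = 1.52 mA
V_L = I·|Z_L| = 0.00152 × 740 = 1.13 V

1.13 V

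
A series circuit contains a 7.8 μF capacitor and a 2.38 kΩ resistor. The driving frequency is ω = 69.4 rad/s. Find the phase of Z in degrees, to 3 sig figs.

-37.8°

X_C = 1/(ωC) = 1850 Ω
Z = 2380 − j1850 Ω
|Z| = √(2380² + 1850²) = 3010 Ω
∠Z = arctan(-1850/2380) = -37.8°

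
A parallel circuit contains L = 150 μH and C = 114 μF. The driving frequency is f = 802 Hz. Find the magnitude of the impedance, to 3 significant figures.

ω = 2πf = 5039 rad/s
X_L = ωL = 0.756 Ω
X_C = 1/(ωC) = 1.74 Ω
Parallel: admittances add. Y = 1/(jωL) + jωC
Y = (0 − j0.749) S
|Y| = 0.749 S → |Z| = 1/|Y| = 1.34 Ω, ∠Z = −∠Y = 90.0°

1.34 Ω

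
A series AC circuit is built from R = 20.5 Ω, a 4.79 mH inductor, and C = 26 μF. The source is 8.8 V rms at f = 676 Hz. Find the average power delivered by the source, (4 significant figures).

2.898 W

ω = 2πf = 4247 rad/s
X_L = ωL = 20.35 Ω
X_C = 1/(ωC) = 9.055 Ω
Net reactance X = X_L − X_C = 11.29 Ω
Z = 20.50 + j11.29 Ω
|Z| = √(20.50² + 11.29²) = 23.40 Ω
∠Z = arctan(11.29/20.50) = 28.84°
I = V/|Z| = 376.0 mA
P = VI cos φ = 8.8 × 0.3760 × cos(28.84°) = 2.898 W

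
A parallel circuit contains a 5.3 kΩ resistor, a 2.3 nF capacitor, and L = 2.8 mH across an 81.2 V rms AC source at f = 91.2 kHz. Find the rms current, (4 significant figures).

58.45 mA

ω = 2πf = 573000 rad/s
X_L = ωL = 1604 Ω
X_C = 1/(ωC) = 758.7 Ω
Parallel: admittances add. Y = 1/R + 1/(jωL) + jωC
Y = (0.0001887 + j0.0006947) S
|Y| = 0.0007199 S → |Z| = 1/|Y| = 1389 Ω, ∠Z = −∠Y = -74.81°
I = V/|Z| = 81.2/1389 = 58.45 mA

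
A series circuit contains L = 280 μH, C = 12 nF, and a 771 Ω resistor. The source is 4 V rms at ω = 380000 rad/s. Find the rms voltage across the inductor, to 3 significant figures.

X_L = ωL = 106 Ω
X_C = 1/(ωC) = 219 Ω
Net reactance X = X_L − X_C = -113 Ω
Z = 771 − j113 Ω
|Z| = √(771² + 113²) = 779 Ω
I = V/|Z| = 5.13 mA
V_L = I·|Z_L| = 0.00513 × 106 = 0.546 V

0.546 V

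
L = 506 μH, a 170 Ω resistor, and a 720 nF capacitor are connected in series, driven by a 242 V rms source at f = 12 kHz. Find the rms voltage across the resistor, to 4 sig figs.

240.4 V

ω = 2πf = 75400 rad/s
X_L = ωL = 38.15 Ω
X_C = 1/(ωC) = 18.42 Ω
Net reactance X = X_L − X_C = 19.73 Ω
Z = 170.0 + j19.73 Ω
|Z| = √(170.0² + 19.73²) = 171.1 Ω
I = V/|Z| = 1.414 A
V_R = I·|Z_R| = 1.414 × 170.0 = 240.4 V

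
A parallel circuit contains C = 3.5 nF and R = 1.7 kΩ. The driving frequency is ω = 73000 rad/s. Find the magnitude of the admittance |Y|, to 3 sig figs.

641 μS

X_C = 1/(ωC) = 3910 Ω
Parallel: admittances add. Y = 1/R + jωC
Y = (0.000588 + j0.000255) S
|Y| = 0.000641 S → |Z| = 1/|Y| = 1560 Ω, ∠Z = −∠Y = -23.5°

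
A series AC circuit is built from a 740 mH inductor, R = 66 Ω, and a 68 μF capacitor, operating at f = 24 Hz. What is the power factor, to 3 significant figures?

ω = 2πf = 150.8 rad/s
X_L = ωL = 112 Ω
X_C = 1/(ωC) = 97.5 Ω
Net reactance X = X_L − X_C = 14.1 Ω
Z = 66.0 + j14.1 Ω
|Z| = √(66.0² + 14.1²) = 67.5 Ω
∠Z = arctan(14.1/66.0) = 12.0°
cos φ = cos(12.0°) = 0.978

0.978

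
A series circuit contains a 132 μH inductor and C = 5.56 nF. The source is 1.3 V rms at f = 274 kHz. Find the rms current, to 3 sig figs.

ω = 2πf = 1.722e+06 rad/s
X_L = ωL = 227 Ω
X_C = 1/(ωC) = 104 Ω
Net reactance X = X_L − X_C = 123 Ω
Z = j123 Ω
|Z| = √(0² + 123²) = 123 Ω
I = V/|Z| = 1.3/123 = 10.6 mA

10.6 mA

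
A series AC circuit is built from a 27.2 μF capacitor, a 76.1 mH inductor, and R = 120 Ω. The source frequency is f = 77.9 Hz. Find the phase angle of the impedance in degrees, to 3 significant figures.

-17.5°

ω = 2πf = 489.5 rad/s
X_L = ωL = 37.2 Ω
X_C = 1/(ωC) = 75.1 Ω
Net reactance X = X_L − X_C = -37.9 Ω
Z = 120 − j37.9 Ω
|Z| = √(120² + 37.9²) = 126 Ω
∠Z = arctan(-37.9/120) = -17.5°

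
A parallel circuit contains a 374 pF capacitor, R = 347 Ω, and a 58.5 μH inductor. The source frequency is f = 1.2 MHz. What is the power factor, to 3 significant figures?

ω = 2πf = 7.54e+06 rad/s
X_L = ωL = 441 Ω
X_C = 1/(ωC) = 355 Ω
Parallel: admittances add. Y = 1/R + 1/(jωL) + jωC
Y = (0.00288 + j0.000553) S
|Y| = 0.00293 S → |Z| = 1/|Y| = 341 Ω, ∠Z = −∠Y = -10.9°
cos φ = cos(-10.9°) = 0.982

0.982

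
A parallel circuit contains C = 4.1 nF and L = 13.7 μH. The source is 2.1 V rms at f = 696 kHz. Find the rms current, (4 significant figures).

2.601 mA

ω = 2πf = 4.373e+06 rad/s
X_L = ωL = 59.91 Ω
X_C = 1/(ωC) = 55.77 Ω
Parallel: admittances add. Y = 1/(jωL) + jωC
Y = (0 + j0.001238) S
|Y| = 0.001238 S → |Z| = 1/|Y| = 807.5 Ω, ∠Z = −∠Y = -90.00°
I = V/|Z| = 2.1/807.5 = 2.601 mA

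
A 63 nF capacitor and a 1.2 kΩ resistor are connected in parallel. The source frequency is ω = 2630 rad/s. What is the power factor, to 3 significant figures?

0.981

X_C = 1/(ωC) = 6040 Ω
Parallel: admittances add. Y = 1/R + jωC
Y = (0.000833 + j0.000166) S
|Y| = 0.000850 S → |Z| = 1/|Y| = 1180 Ω, ∠Z = −∠Y = -11.2°
cos φ = cos(-11.2°) = 0.981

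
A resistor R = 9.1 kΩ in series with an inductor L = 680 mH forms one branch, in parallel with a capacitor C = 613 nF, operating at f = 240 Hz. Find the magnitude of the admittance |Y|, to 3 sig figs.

919 μS

ω = 2πf = 1508 rad/s
X_L = ωL = 1030 Ω
X_C = 1/(ωC) = 1080 Ω
Branch 1 (R+jX_L): Z₁ = 9100 + j1030 Ω, |Z₁| = 9160 Ω
Branch 2 (−jX_C): Z₂ = −j1080 Ω
Parallel: Z = Z₁Z₂/(Z₁+Z₂), |Z| = 1090 Ω, ∠Z = -83.2°
|Y| = 1/|Z| = 919 μS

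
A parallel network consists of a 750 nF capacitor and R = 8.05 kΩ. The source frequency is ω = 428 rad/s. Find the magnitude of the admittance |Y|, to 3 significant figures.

X_C = 1/(ωC) = 3120 Ω
Parallel: admittances add. Y = 1/R + jωC
Y = (0.000124 + j0.000321) S
|Y| = 0.000344 S → |Z| = 1/|Y| = 2910 Ω, ∠Z = −∠Y = -68.8°

344 μS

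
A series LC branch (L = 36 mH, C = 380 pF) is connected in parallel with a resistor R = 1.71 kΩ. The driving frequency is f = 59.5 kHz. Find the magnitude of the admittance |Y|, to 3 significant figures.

605 μS

ω = 2πf = 373800 rad/s
X_L = ωL = 13500 Ω
X_C = 1/(ωC) = 7040 Ω
Branch 1: Z₁ = R = 1710 Ω
Branch 2 (series LC): Z₂ = j(X_L − X_C) = j6420 Ω
Parallel: Z = Z₁Z₂/(Z₁+Z₂), |Z| = 1650 Ω, ∠Z = 14.9°
|Y| = 1/|Z| = 605 μS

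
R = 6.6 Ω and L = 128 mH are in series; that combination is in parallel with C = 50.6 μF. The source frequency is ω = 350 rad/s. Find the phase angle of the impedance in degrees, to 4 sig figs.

X_L = ωL = 44.80 Ω
X_C = 1/(ωC) = 56.47 Ω
Branch 1 (R+jX_L): Z₁ = 6.600 + j44.80 Ω, |Z₁| = 45.28 Ω
Branch 2 (−jX_C): Z₂ = −j56.47 Ω
Parallel: Z = Z₁Z₂/(Z₁+Z₂), |Z| = 190.8 Ω, ∠Z = 52.12°

52.12°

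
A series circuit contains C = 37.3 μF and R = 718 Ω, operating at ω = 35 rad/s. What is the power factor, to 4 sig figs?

0.6839

X_C = 1/(ωC) = 766.0 Ω
Z = 718.0 − j766.0 Ω
|Z| = √(718.0² + 766.0²) = 1050 Ω
∠Z = arctan(-766.0/718.0) = -46.85°
cos φ = cos(-46.85°) = 0.6839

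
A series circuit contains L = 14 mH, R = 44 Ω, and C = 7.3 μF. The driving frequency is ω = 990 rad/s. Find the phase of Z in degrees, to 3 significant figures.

-70.5°

X_L = ωL = 13.9 Ω
X_C = 1/(ωC) = 138 Ω
Net reactance X = X_L − X_C = -125 Ω
Z = 44.0 − j125 Ω
|Z| = √(44.0² + 125²) = 132 Ω
∠Z = arctan(-125/44.0) = -70.5°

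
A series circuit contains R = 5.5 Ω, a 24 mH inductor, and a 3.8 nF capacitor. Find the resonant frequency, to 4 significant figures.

ω₀ = 1/√(LC) = 1/√(0.024 × 3.8e-09) = 104700 rad/s
f₀ = ω₀/(2π) = 16.67 kHz

16.67 kHz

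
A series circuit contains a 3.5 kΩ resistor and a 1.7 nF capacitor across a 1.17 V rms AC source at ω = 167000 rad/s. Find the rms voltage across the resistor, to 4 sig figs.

0.8247 V

X_C = 1/(ωC) = 3522 Ω
Z = 3500 − j3522 Ω
|Z| = √(3500² + 3522²) = 4966 Ω
I = V/|Z| = 235.6 μA
V_R = I·|Z_R| = 0.0002356 × 3500 = 0.8247 V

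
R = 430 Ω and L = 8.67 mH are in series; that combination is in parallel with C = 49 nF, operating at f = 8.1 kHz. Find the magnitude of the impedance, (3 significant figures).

572 Ω

ω = 2πf = 50890 rad/s
X_L = ωL = 441 Ω
X_C = 1/(ωC) = 401 Ω
Branch 1 (R+jX_L): Z₁ = 430 + j441 Ω, |Z₁| = 616 Ω
Branch 2 (−jX_C): Z₂ = −j401 Ω
Parallel: Z = Z₁Z₂/(Z₁+Z₂), |Z| = 572 Ω, ∠Z = -49.6°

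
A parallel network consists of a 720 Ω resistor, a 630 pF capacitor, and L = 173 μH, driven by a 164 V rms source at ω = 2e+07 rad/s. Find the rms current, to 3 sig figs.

2.03 A

X_L = ωL = 3460 Ω
X_C = 1/(ωC) = 79.4 Ω
Parallel: admittances add. Y = 1/R + 1/(jωL) + jωC
Y = (0.00139 + j0.0123) S
|Y| = 0.0124 S → |Z| = 1/|Y| = 80.7 Ω, ∠Z = −∠Y = -83.6°
I = V/|Z| = 164/80.7 = 2.03 A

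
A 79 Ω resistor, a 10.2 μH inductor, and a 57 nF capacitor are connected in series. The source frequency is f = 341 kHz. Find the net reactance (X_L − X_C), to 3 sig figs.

13.7 Ω

ω = 2πf = 2.143e+06 rad/s
X_L = ωL = 21.9 Ω
X_C = 1/(ωC) = 8.19 Ω
X = 21.9 − 8.19 = 13.7 Ω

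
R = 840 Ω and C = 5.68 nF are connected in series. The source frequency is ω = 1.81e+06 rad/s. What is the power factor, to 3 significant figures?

0.993

X_C = 1/(ωC) = 97.3 Ω
Z = 840 − j97.3 Ω
|Z| = √(840² + 97.3²) = 846 Ω
∠Z = arctan(-97.3/840) = -6.61°
cos φ = cos(-6.61°) = 0.993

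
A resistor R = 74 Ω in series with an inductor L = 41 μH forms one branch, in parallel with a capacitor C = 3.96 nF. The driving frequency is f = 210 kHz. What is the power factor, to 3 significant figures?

0.991

ω = 2πf = 1.319e+06 rad/s
X_L = ωL = 54.1 Ω
X_C = 1/(ωC) = 191 Ω
Branch 1 (R+jX_L): Z₁ = 74.0 + j54.1 Ω, |Z₁| = 91.7 Ω
Branch 2 (−jX_C): Z₂ = −j191 Ω
Parallel: Z = Z₁Z₂/(Z₁+Z₂), |Z| = 112 Ω, ∠Z = 7.84°
cos φ = cos(7.84°) = 0.991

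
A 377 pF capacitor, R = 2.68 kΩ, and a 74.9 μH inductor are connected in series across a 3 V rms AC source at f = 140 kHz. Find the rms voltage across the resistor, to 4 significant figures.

ω = 2πf = 879600 rad/s
X_L = ωL = 65.89 Ω
X_C = 1/(ωC) = 3015 Ω
Net reactance X = X_L − X_C = -2950 Ω
Z = 2680 − j2950 Ω
|Z| = √(2680² + 2950²) = 3985 Ω
I = V/|Z| = 752.8 μA
V_R = I·|Z_R| = 0.0007528 × 2680 = 2.017 V

2.017 V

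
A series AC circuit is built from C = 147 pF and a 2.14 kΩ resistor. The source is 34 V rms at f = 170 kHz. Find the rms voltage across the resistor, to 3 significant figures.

10.8 V

ω = 2πf = 1.068e+06 rad/s
X_C = 1/(ωC) = 6370 Ω
Z = 2140 − j6370 Ω
|Z| = √(2140² + 6370²) = 6720 Ω
I = V/|Z| = 5.06 mA
V_R = I·|Z_R| = 0.00506 × 2140 = 10.8 V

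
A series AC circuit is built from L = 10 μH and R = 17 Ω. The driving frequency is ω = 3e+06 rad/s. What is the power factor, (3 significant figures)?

X_L = ωL = 30.0 Ω
Z = 17.0 + j30.0 Ω
|Z| = √(17.0² + 30.0²) = 34.5 Ω
∠Z = arctan(30.0/17.0) = 60.5°
cos φ = cos(60.5°) = 0.493

0.493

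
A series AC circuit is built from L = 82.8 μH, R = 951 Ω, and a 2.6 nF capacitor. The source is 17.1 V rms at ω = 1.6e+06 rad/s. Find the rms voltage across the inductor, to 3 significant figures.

X_L = ωL = 132 Ω
X_C = 1/(ωC) = 240 Ω
Net reactance X = X_L − X_C = -108 Ω
Z = 951 − j108 Ω
|Z| = √(951² + 108²) = 957 Ω
I = V/|Z| = 17.9 mA
V_L = I·|Z_L| = 0.0179 × 132 = 2.37 V

2.37 V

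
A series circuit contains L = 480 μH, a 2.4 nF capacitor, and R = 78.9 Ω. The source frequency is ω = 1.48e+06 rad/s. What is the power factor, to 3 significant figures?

0.181

X_L = ωL = 710 Ω
X_C = 1/(ωC) = 282 Ω
Net reactance X = X_L − X_C = 429 Ω
Z = 78.9 + j429 Ω
|Z| = √(78.9² + 429²) = 436 Ω
∠Z = arctan(429/78.9) = 79.6°
cos φ = cos(79.6°) = 0.181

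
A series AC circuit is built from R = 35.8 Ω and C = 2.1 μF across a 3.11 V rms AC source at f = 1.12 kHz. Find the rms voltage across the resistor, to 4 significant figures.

ω = 2πf = 7037 rad/s
X_C = 1/(ωC) = 67.67 Ω
Z = 35.80 − j67.67 Ω
|Z| = √(35.80² + 67.67²) = 76.55 Ω
I = V/|Z| = 40.62 mA
V_R = I·|Z_R| = 0.04062 × 35.80 = 1.454 V

1.454 V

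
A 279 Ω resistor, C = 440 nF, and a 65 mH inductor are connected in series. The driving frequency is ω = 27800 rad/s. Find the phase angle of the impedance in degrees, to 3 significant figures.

80.8°

X_L = ωL = 1810 Ω
X_C = 1/(ωC) = 81.8 Ω
Net reactance X = X_L − X_C = 1730 Ω
Z = 279 + j1730 Ω
|Z| = √(279² + 1730²) = 1750 Ω
∠Z = arctan(1730/279) = 80.8°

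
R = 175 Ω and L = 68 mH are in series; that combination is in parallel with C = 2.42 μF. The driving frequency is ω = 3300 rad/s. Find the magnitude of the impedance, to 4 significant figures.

X_L = ωL = 224.4 Ω
X_C = 1/(ωC) = 125.2 Ω
Branch 1 (R+jX_L): Z₁ = 175.0 + j224.4 Ω, |Z₁| = 284.6 Ω
Branch 2 (−jX_C): Z₂ = −j125.2 Ω
Parallel: Z = Z₁Z₂/(Z₁+Z₂), |Z| = 177.1 Ω, ∠Z = -67.49°

177.1 Ω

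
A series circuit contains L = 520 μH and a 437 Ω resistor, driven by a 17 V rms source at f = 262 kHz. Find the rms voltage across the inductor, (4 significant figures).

15.14 V

ω = 2πf = 1.646e+06 rad/s
X_L = ωL = 856.0 Ω
Z = 437.0 + j856.0 Ω
|Z| = √(437.0² + 856.0²) = 961.1 Ω
I = V/|Z| = 17.69 mA
V_L = I·|Z_L| = 0.01769 × 856.0 = 15.14 V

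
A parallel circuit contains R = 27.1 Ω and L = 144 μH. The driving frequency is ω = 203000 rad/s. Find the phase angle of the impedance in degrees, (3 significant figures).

X_L = ωL = 29.2 Ω
Parallel: admittances add. Y = 1/R + 1/(jωL)
Y = (0.0369 − j0.0342) S
|Y| = 0.0503 S → |Z| = 1/|Y| = 19.9 Ω, ∠Z = −∠Y = 42.8°

42.8°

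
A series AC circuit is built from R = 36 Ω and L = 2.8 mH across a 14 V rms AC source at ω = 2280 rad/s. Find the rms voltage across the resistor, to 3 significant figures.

13.8 V

X_L = ωL = 6.38 Ω
Z = 36.0 + j6.38 Ω
|Z| = √(36.0² + 6.38²) = 36.6 Ω
I = V/|Z| = 383 mA
V_R = I·|Z_R| = 0.383 × 36.0 = 13.8 V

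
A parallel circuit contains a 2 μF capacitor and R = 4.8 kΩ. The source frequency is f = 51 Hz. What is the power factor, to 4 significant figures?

ω = 2πf = 320.4 rad/s
X_C = 1/(ωC) = 1560 Ω
Parallel: admittances add. Y = 1/R + jωC
Y = (0.0002083 + j0.0006409) S
|Y| = 0.0006739 S → |Z| = 1/|Y| = 1484 Ω, ∠Z = −∠Y = -71.99°
cos φ = cos(-71.99°) = 0.3091

0.3091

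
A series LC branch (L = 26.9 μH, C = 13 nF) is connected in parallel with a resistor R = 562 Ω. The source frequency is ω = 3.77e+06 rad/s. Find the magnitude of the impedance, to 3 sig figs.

X_L = ωL = 101 Ω
X_C = 1/(ωC) = 20.4 Ω
Branch 1: Z₁ = R = 562 Ω
Branch 2 (series LC): Z₂ = j(X_L − X_C) = j81.0 Ω
Parallel: Z = Z₁Z₂/(Z₁+Z₂), |Z| = 80.2 Ω, ∠Z = 81.8°

80.2 Ω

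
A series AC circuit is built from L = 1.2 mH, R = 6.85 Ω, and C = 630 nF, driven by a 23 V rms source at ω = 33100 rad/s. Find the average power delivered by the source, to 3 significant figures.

X_L = ωL = 39.7 Ω
X_C = 1/(ωC) = 48.0 Ω
Net reactance X = X_L − X_C = -8.23 Ω
Z = 6.85 − j8.23 Ω
|Z| = √(6.85² + 8.23²) = 10.7 Ω
∠Z = arctan(-8.23/6.85) = -50.2°
I = V/|Z| = 2.15 A
P = VI cos φ = 23 × 2.15 × cos(-50.2°) = 31.6 W

31.6 W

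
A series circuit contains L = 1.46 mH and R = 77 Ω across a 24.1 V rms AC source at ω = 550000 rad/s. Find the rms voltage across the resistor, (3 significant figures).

2.30 V

X_L = ωL = 803 Ω
Z = 77.0 + j803 Ω
|Z| = √(77.0² + 803²) = 807 Ω
I = V/|Z| = 29.9 mA
V_R = I·|Z_R| = 0.0299 × 77.0 = 2.30 V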